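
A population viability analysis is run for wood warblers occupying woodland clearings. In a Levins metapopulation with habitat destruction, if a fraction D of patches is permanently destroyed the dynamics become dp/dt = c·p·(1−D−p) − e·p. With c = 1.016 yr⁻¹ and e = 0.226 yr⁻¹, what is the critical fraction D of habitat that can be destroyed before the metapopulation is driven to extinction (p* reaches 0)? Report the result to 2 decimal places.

0.78

The nontrivial equilibrium is p* = (1−D) − e/c; extinction occurs when this hits zero.
So D_crit = 1 − e/c = 1 − 0.226/1.016 = 1 − 0.2224 = 0.7776.
This equals the undisturbed p*, a classic result of Lande's extension.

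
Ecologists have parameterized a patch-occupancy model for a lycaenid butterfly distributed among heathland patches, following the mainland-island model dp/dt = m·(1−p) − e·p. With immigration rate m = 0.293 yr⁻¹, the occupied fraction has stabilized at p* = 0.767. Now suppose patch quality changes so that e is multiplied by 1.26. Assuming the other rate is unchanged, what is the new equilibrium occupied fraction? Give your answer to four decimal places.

Balance m(1−p*) = e·p* gives e = m(1−p*)/p* = 0.293×0.23300/0.76700 = 0.08901.
New p* = m/(m+e) = 0.29300/(0.29300+0.11215) = 0.72319.

0.7232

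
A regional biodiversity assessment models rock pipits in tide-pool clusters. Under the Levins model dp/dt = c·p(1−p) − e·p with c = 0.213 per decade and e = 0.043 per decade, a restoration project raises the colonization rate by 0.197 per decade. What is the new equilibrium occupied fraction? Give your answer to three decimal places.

0.895

Before: p* = 1 − 0.043/0.213 = 0.7981.
After the change, c = 0.41, e = 0.043, so p* = 1 − 0.043/0.41 = 0.8951.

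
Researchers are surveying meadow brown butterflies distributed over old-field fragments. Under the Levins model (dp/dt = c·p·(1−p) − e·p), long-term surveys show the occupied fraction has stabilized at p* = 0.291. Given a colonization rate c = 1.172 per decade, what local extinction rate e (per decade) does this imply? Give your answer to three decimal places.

At equilibrium c(1−p*) = e.
e = 1.172 × (1 − 0.291) = 1.172 × 0.7090 = 0.8309.

0.831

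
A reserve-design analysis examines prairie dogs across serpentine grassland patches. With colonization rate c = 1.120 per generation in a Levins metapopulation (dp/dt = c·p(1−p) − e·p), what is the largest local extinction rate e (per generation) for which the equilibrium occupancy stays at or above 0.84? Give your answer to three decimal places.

0.179

1 − e/c ≥ 0.84 ⇒ e ≤ c(1 − 0.84) = 1.120 × 0.1600.
e_max = 0.1792.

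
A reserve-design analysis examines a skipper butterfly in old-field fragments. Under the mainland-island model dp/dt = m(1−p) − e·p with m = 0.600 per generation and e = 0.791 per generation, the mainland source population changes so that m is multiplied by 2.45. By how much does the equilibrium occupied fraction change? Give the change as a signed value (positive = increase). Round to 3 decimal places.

0.219

Before: p* = 0.600/(0.600+0.791) = 0.4313.
After: m = 1.47, e = 0.791; p* = 1.47/2.2610 = 0.6502.
Δp* = 0.6502 − 0.4313 = +0.2188.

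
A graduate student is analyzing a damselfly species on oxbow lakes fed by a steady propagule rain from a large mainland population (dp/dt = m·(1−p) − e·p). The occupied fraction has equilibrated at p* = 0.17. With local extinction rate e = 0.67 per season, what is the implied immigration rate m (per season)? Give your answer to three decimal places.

At equilibrium m(1−p*) = e·p*, so m = e·p*/(1−p*).
m = 0.67 × 0.17 / 0.8300 = 0.1139/0.8300 = 0.1372.

0.137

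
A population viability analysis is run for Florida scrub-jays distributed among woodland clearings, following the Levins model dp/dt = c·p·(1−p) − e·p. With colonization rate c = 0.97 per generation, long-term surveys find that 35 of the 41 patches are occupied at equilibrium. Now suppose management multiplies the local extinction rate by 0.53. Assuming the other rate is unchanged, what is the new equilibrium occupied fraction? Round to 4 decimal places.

0.9224

Observed p* = 35/41 = 0.85366.
Balance c(1−p*) = e gives e = 0.97×(1 − 0.85366) = 0.14195.
New p* = 1 − e/c = 1 − 0.07523/0.97000 = 0.92244.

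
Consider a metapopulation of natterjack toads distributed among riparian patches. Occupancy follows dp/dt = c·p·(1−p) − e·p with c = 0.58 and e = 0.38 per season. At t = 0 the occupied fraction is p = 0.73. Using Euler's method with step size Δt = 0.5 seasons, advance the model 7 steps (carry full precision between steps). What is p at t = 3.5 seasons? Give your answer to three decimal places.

0.453

Update rule: p ← p + [c·p·(1−p) − e·p]·Δt with Δt = 0.5.
  1  |  dp/dt·Δt = -0.081541  |  p_1 = 0.648459
  2  |  dp/dt·Δt = -0.057099  |  p_2 = 0.591360
  3  |  dp/dt·Δt = -0.042279  |  p_3 = 0.549081
  4  |  dp/dt·Δt = -0.032524  |  p_4 = 0.516557
  5  |  dp/dt·Δt = -0.025725  |  p_5 = 0.490832
  6  |  dp/dt·Δt = -0.020782  |  p_6 = 0.470049
  7  |  dp/dt·Δt = -0.017070  |  p_7 = 0.452980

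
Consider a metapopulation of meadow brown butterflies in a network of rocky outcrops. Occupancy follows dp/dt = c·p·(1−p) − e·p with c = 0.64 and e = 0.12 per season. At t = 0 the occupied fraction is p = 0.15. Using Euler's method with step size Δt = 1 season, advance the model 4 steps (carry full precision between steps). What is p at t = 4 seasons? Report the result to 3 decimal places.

Update rule: p ← p + [c·p·(1−p) − e·p]·Δt with Δt = 1.
  1  |  dp/dt·Δt = +0.063600  |  p_1 = 0.213600
  2  |  dp/dt·Δt = +0.081872  |  p_2 = 0.295472
  3  |  dp/dt·Δt = +0.097771  |  p_3 = 0.393243
  4  |  dp/dt·Δt = +0.105517  |  p_4 = 0.498760

0.499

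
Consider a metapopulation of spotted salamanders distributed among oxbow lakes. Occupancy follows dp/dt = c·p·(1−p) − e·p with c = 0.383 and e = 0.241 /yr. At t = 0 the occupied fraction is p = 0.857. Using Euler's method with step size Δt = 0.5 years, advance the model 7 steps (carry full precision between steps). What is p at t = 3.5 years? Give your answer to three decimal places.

Update rule: p ← p + [c·p·(1−p) − e·p]·Δt with Δt = 0.5.
step 1: Δp = -0.07980, p = 0.77720
step 2: Δp = -0.06049, p = 0.71671
step 3: Δp = -0.04748, p = 0.66923
step 4: Δp = -0.03825, p = 0.63098
step 5: Δp = -0.03144, p = 0.59953
step 6: Δp = -0.02627, p = 0.57327
step 7: Δp = -0.02223, p = 0.55104

0.551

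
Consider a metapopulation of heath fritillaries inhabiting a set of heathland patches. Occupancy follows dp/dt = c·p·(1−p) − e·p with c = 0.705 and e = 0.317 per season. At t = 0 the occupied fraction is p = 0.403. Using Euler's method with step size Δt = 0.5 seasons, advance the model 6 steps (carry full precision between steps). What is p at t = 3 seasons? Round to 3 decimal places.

0.498

Update rule: p ← p + [c·p·(1−p) − e·p]·Δt with Δt = 0.5.
  1  |  dp/dt·Δt = +0.020933  |  p_1 = 0.423933
  2  |  dp/dt·Δt = +0.018892  |  p_2 = 0.442825
  3  |  dp/dt·Δt = +0.016785  |  p_3 = 0.459610
  4  |  dp/dt·Δt = +0.014702  |  p_4 = 0.474312
  5  |  dp/dt·Δt = +0.012714  |  p_5 = 0.487026
  6  |  dp/dt·Δt = +0.010872  |  p_6 = 0.497898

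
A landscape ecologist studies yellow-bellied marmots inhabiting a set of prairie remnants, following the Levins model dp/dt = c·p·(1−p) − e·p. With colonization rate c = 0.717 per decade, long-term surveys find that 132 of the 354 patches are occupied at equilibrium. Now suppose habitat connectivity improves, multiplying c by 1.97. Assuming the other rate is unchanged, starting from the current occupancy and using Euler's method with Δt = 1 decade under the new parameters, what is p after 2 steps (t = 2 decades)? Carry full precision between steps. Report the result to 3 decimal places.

0.646

Observed p* = 132/354 = 0.37288.
Balance c(1−p*) = e gives e = 0.717×(1 − 0.37288) = 0.44964.
Starting from p₀ = 0.37288; update p ← p + (dp/dt)·Δt with the new parameters.
p: 0.37288 → 0.53552  (Δp = +0.16263)
p: 0.53552 → 0.64606  (Δp = +0.11055)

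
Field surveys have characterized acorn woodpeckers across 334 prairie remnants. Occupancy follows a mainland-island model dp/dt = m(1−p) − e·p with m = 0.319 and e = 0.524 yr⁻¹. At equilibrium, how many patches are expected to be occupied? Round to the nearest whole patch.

p* = m/(m+e) = 0.319/0.8430 = 0.3784.
Expected occupied patches = N × p* = 334 × 0.3784 = 126.39 ≈ 126.

126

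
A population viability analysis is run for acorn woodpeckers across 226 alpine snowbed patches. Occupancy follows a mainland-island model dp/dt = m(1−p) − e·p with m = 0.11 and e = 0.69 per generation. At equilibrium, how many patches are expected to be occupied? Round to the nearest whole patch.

p* = m/(m+e) = 0.11/0.8000 = 0.1375.
Expected occupied patches = N × p* = 226 × 0.1375 = 31.08 ≈ 31.

31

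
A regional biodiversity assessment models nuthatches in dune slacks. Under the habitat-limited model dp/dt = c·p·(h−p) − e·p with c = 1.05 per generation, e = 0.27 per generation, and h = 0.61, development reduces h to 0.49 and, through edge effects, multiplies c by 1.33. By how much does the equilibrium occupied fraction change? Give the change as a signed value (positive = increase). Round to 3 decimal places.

Before: p* = h − e/c = 0.61 − 0.27/1.05 = 0.61 − 0.2571 = 0.3529.
After: c = 1.3965, e = 0.27, h = 0.49; p* = 0.49 − 0.27/1.3965 = 0.2967.
Δp* = 0.2967 − 0.3529 = -0.0562.

-0.056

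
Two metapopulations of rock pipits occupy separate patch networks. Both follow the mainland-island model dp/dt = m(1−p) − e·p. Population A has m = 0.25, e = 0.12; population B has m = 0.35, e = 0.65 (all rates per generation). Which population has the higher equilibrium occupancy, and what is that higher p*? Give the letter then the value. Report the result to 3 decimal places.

A: p*_A = m/(m+e) = 0.25/0.3700 = 0.6757.
B: p*_B = 0.35/1.0000 = 0.3500.
A is higher at 0.6757.

A, 0.676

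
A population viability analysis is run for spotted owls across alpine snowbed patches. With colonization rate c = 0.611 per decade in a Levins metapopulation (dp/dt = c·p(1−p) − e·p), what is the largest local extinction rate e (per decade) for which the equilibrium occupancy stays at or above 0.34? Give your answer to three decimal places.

0.403

1 − e/c ≥ 0.34 ⇒ e ≤ c(1 − 0.34) = 0.611 × 0.6600.
e_max = 0.4033.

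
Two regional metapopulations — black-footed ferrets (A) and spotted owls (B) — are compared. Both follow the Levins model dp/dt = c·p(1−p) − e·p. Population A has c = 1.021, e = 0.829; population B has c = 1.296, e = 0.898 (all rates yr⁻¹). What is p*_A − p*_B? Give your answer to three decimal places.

-0.119

A: p*_A = 1 − 0.829/1.021 = 0.1881.
B: p*_B = 1 − 0.898/1.296 = 0.3071.
p*_A − p*_B = 0.1881 − 0.3071 = -0.1190.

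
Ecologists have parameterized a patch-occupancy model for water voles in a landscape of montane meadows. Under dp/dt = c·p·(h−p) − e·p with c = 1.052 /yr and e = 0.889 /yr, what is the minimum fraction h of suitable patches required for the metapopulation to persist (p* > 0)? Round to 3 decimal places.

0.845

p* = h − e/c is positive only when h > e/c.
h_min = e/c = 0.889/1.052 = 0.8451.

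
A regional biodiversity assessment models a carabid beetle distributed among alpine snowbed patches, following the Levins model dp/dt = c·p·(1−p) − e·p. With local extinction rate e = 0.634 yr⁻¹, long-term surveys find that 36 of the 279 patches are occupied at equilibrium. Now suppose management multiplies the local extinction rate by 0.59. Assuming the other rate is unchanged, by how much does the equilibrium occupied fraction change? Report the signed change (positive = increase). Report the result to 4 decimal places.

Observed p* = 36/279 = 0.12903.
Balance c(1−p*) = e gives c = e/(1 − 0.12903) = 0.634/0.87097 = 0.72792.
New p* = 1 − e/c = 1 − 0.37406/0.72792 = 0.48612.
Δp* = 0.48612 − 0.12903 = +0.35709.

0.3571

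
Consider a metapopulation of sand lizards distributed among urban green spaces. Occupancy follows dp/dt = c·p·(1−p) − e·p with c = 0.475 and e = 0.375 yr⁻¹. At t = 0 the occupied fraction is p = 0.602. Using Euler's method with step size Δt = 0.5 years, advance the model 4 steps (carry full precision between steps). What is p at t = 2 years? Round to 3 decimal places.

0.439

Update rule: p ← p + [c·p·(1−p) − e·p]·Δt with Δt = 0.5.
t = 0.5: p = 0.60200 + (-0.05597) = 0.54603
t = 1: p = 0.54603 + (-0.04351) = 0.50252
t = 1.5: p = 0.50252 + (-0.03485) = 0.46767
t = 2: p = 0.46767 + (-0.02856) = 0.43911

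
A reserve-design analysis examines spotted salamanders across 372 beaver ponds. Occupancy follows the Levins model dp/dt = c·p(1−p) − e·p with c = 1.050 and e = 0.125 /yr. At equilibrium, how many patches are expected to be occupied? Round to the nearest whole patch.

328

p* = 1 − e/c = 1 − 0.125/1.050 = 0.8810.
Expected occupied patches = N × p* = 372 × 0.8810 = 327.71 ≈ 328.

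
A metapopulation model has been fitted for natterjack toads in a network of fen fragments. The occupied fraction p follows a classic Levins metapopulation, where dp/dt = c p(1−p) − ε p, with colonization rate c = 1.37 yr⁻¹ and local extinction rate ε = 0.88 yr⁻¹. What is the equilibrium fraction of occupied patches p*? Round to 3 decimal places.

0.358

At equilibrium, colonization balances extinction: c·p*·(1−p*) = ε·p*.
So p* = 1 − ε/c = 1 − 0.88/1.37 = 1 − 0.6423 = 0.3577.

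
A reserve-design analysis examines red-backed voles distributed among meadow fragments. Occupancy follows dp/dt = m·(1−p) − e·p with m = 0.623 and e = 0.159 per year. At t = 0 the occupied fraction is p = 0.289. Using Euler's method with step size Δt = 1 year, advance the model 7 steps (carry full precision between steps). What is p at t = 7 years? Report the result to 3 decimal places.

Update rule: p ← p + [m·(1−p) − e·p]·Δt with Δt = 1.
  1  |  dp/dt·Δt = +0.397002  |  p_1 = 0.686002
  2  |  dp/dt·Δt = +0.086546  |  p_2 = 0.772548
  3  |  dp/dt·Δt = +0.018867  |  p_3 = 0.791416
  4  |  dp/dt·Δt = +0.004113  |  p_4 = 0.795529
  5  |  dp/dt·Δt = +0.000897  |  p_5 = 0.796425
  6  |  dp/dt·Δt = +0.000195  |  p_6 = 0.796621
  7  |  dp/dt·Δt = +0.000043  |  p_7 = 0.796663

0.797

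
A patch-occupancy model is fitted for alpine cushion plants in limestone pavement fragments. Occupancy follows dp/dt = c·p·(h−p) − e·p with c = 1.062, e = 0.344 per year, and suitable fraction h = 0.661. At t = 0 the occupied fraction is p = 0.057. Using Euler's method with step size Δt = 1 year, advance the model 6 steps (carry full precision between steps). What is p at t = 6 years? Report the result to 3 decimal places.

Update rule: p ← p + [c·p·(h−p) − e·p]·Δt with Δt = 1.
p: 0.05700 → 0.07395  (Δp = +0.01695)
p: 0.07395 → 0.09462  (Δp = +0.02067)
p: 0.09462 → 0.11898  (Δp = +0.02436)
p: 0.11898 → 0.14654  (Δp = +0.02756)
p: 0.14654 → 0.17620  (Δp = +0.02965)
p: 0.17620 → 0.20630  (Δp = +0.03011)

0.206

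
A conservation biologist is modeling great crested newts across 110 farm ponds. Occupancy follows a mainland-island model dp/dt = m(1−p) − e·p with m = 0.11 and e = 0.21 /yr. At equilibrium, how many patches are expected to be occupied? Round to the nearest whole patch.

38

p* = m/(m+e) = 0.11/0.3200 = 0.3438.
Expected occupied patches = N × p* = 110 × 0.3438 = 37.81 ≈ 38.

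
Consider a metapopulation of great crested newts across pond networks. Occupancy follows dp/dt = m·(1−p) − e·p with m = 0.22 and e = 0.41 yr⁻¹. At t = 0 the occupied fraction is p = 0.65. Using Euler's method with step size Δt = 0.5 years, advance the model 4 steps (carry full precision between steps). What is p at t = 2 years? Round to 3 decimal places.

0.415

Update rule: p ← p + [m·(1−p) − e·p]·Δt with Δt = 0.5.
t = 0.5: p = 0.65000 + (-0.09475) = 0.55525
t = 1: p = 0.55525 + (-0.06490) = 0.49035
t = 1.5: p = 0.49035 + (-0.04446) = 0.44589
t = 2: p = 0.44589 + (-0.03045) = 0.41543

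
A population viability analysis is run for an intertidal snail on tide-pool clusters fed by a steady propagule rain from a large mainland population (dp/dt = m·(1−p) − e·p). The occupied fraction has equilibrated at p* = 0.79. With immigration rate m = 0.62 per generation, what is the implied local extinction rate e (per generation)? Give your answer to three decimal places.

At equilibrium m(1−p*) = e·p*, so e = m(1−p*)/p*.
e = 0.62 × 0.2100 / 0.79 = 0.1648.

0.165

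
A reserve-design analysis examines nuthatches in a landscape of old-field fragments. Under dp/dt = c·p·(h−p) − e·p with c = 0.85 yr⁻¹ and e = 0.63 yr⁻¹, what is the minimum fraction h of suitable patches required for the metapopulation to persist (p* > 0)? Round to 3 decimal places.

0.741

p* = h − e/c is positive only when h > e/c.
h_min = e/c = 0.63/0.85 = 0.7412.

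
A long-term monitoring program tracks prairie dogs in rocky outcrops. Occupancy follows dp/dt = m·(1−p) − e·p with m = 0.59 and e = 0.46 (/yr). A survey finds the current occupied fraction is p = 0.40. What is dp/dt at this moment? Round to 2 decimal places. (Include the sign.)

Colonization term: m·(1−p) = 0.59×0.6000 = 0.35400.
Extinction term: e·p = 0.18400.
dp/dt = 0.35400 − 0.18400 = 0.17000.

0.17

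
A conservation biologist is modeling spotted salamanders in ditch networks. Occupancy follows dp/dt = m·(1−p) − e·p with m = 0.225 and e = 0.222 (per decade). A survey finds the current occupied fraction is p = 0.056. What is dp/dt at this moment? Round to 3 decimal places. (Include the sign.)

0.200

Colonization term: m·(1−p) = 0.225×0.9440 = 0.21240.
Extinction term: e·p = 0.01243.
dp/dt = 0.21240 − 0.01243 = 0.19997.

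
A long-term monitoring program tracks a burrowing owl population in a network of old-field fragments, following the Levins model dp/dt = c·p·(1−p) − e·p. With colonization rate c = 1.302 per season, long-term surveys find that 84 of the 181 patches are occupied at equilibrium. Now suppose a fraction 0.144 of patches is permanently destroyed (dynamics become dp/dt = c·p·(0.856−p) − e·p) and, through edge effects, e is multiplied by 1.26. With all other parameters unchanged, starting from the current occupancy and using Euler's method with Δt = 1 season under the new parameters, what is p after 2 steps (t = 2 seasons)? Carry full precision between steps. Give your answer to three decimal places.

0.250

Observed p* = 84/181 = 0.46409.
Balance c(1−p*) = e gives e = 1.302×(1 − 0.46409) = 0.69776.
Starting from p₀ = 0.46409; update p ← p + (dp/dt)·Δt with the new parameters.
  1  |  dp/dt·Δt = -0.171204  |  p_1 = 0.292884
  2  |  dp/dt·Δt = -0.042760  |  p_2 = 0.250124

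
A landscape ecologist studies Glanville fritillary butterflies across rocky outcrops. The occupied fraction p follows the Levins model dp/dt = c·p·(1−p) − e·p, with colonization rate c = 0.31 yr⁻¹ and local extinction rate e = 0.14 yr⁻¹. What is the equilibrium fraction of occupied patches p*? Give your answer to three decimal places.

At equilibrium, colonization balances extinction: c·p*·(1−p*) = e·p*.
So p* = 1 − e/c = 1 − 0.14/0.31 = 1 − 0.4516 = 0.5484.

0.548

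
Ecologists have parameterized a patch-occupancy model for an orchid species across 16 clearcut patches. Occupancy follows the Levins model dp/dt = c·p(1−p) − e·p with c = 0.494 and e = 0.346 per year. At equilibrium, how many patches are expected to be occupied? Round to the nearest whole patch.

5

p* = 1 − e/c = 1 − 0.346/0.494 = 0.2996.
Expected occupied patches = N × p* = 16 × 0.2996 = 4.79 ≈ 5.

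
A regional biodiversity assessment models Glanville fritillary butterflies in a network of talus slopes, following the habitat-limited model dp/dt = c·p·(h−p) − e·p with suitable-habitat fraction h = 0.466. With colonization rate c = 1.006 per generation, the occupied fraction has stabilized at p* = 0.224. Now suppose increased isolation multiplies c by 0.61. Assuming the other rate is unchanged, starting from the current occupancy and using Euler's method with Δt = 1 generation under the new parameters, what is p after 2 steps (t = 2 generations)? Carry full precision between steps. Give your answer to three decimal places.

0.186

Balance c(h−p*) = e gives e = 1.006×(0.466 − 0.22400) = 0.24345.
Starting from p₀ = 0.22400; update p ← p + (dp/dt)·Δt with the new parameters.
  1  |  dp/dt·Δt = -0.021268  |  p_1 = 0.202732
  2  |  dp/dt·Δt = -0.016603  |  p_2 = 0.186129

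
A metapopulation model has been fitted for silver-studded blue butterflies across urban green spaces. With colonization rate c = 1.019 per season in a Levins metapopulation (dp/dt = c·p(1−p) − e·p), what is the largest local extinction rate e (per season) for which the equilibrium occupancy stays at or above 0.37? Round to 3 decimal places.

1 − e/c ≥ 0.37 ⇒ e ≤ c(1 − 0.37) = 1.019 × 0.6300.
e_max = 0.6420.

0.642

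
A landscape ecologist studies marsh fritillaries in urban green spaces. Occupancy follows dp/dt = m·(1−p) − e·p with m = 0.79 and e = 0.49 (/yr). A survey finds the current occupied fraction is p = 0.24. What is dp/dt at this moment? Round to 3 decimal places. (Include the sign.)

0.483

Colonization term: m·(1−p) = 0.79×0.7600 = 0.60040.
Extinction term: e·p = 0.11760.
dp/dt = 0.60040 − 0.11760 = 0.48280.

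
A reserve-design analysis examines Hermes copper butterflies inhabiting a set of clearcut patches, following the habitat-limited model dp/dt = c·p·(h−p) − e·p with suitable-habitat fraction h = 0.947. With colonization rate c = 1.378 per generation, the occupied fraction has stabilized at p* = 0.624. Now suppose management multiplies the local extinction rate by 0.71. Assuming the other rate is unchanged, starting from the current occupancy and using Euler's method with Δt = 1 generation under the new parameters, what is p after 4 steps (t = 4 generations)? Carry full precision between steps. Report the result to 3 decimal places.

Balance c(h−p*) = e gives e = 1.378×(0.947 − 0.62400) = 0.44509.
Starting from p₀ = 0.62400; update p ← p + (dp/dt)·Δt with the new parameters.
t = 1: p = 0.62400 + (+0.08054) = 0.70454
t = 2: p = 0.70454 + (+0.01274) = 0.71729
t = 3: p = 0.71729 + (+0.00038) = 0.71767
t = 4: p = 0.71767 + (+0.00000) = 0.71767

0.718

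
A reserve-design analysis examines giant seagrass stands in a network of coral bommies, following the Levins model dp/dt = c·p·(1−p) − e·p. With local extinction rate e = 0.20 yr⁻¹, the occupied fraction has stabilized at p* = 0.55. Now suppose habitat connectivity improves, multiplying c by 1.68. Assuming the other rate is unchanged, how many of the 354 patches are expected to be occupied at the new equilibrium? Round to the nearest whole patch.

259

Balance c(1−p*) = e gives c = e/(1 − 0.55000) = 0.20/0.45000 = 0.44444.
New p* = 1 − e/c = 1 − 0.20000/0.74666 = 0.73214.
Expected occupied = 354 × 0.73214 = 259.18 ≈ 259.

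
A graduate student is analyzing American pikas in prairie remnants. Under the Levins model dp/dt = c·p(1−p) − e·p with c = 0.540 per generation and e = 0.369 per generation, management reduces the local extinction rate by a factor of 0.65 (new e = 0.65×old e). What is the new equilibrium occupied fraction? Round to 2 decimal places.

0.56

Before: p* = 1 − 0.369/0.540 = 0.3167.
After the change, c = 0.54, e = 0.23985, so p* = 1 − 0.23985/0.54 = 0.5558.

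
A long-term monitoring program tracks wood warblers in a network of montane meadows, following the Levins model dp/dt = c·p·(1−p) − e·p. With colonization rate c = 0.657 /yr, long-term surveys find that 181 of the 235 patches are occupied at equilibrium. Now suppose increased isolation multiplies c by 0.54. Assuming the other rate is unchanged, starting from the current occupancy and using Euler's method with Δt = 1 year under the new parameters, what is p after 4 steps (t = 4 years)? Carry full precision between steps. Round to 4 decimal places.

0.6362

Observed p* = 181/235 = 0.77021.
Balance c(1−p*) = e gives e = 0.657×(1 − 0.77021) = 0.15097.
Starting from p₀ = 0.77021; update p ← p + (dp/dt)·Δt with the new parameters.
t = 1: p = 0.77021 + (-0.05349) = 0.71672
t = 2: p = 0.71672 + (-0.03617) = 0.68055
t = 3: p = 0.68055 + (-0.02561) = 0.65494
t = 4: p = 0.65494 + (-0.01870) = 0.63624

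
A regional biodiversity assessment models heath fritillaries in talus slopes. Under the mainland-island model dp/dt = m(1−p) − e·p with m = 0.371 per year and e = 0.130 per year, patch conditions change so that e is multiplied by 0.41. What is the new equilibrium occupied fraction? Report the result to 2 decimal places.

0.87

Before: p* = 0.371/(0.371+0.130) = 0.7405.
After: m = 0.371, e = 0.0533; p* = 0.371/0.4243 = 0.8744.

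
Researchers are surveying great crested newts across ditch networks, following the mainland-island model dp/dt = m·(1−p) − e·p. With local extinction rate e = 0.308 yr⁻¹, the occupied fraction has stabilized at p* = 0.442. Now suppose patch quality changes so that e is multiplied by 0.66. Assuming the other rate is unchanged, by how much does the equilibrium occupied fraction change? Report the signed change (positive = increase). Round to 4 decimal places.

0.1035

Balance m(1−p*) = e·p* gives m = e·p*/(1−p*) = 0.308×0.44200/0.55800 = 0.24397.
New p* = m/(m+e) = 0.24397/(0.24397+0.20328) = 0.54549.
Δp* = 0.54549 − 0.44200 = +0.10349.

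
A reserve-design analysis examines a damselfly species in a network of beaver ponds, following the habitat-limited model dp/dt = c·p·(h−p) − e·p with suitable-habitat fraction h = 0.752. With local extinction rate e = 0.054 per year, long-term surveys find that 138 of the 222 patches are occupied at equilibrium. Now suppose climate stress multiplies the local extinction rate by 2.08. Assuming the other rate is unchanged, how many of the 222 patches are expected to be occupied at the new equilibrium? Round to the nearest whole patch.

Observed p* = 138/222 = 0.62162.
Balance c(h−p*) = e gives c = e/(0.752 − 0.62162) = 0.054/0.13038 = 0.41417.
New p* = 0.752 − e/c = 0.752 − 0.11232/0.41417 = 0.48081.
Expected occupied = 222 × 0.48081 = 106.74 ≈ 107.

107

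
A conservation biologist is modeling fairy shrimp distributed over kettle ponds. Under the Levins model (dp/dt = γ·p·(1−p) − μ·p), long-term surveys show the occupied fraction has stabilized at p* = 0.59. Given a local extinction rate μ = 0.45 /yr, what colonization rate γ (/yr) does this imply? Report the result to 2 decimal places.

At equilibrium γ(1−p*) = μ, so γ = μ/(1−p*).
γ = 0.45/(1 − 0.59) = 0.45/0.4100 = 1.0976.

1.10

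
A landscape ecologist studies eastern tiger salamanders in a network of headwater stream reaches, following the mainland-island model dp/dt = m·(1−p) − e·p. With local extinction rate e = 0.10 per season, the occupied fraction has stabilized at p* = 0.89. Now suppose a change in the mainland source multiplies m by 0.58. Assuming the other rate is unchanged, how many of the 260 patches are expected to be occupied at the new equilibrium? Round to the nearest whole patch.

214

Balance m(1−p*) = e·p* gives m = e·p*/(1−p*) = 0.10×0.89000/0.11000 = 0.80909.
New p* = m/(m+e) = 0.46927/(0.46927+0.10000) = 0.82434.
Expected occupied = 260 × 0.82434 = 214.33 ≈ 214.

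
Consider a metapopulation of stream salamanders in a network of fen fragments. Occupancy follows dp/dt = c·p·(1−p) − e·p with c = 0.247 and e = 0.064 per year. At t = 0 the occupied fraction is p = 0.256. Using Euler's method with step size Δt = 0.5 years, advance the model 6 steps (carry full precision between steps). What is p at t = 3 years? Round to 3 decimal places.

0.353

Update rule: p ← p + [c·p·(1−p) − e·p]·Δt with Δt = 0.5.
step 1: Δp = +0.01533, p = 0.27133
step 2: Δp = +0.01573, p = 0.28706
step 3: Δp = +0.01609, p = 0.30315
step 4: Δp = +0.01639, p = 0.31954
step 5: Δp = +0.01663, p = 0.33617
step 6: Δp = +0.01680, p = 0.35297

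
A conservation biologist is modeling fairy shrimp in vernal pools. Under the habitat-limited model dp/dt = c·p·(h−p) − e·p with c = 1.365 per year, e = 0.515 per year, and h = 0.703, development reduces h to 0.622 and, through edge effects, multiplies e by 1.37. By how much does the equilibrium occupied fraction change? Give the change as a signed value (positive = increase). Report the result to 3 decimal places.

Before: p* = h − e/c = 0.703 − 0.515/1.365 = 0.703 − 0.3773 = 0.3257.
After: c = 1.365, e = 0.70555, h = 0.622; p* = 0.622 − 0.70555/1.365 = 0.1051.
Δp* = 0.1051 − 0.3257 = -0.2206.

-0.221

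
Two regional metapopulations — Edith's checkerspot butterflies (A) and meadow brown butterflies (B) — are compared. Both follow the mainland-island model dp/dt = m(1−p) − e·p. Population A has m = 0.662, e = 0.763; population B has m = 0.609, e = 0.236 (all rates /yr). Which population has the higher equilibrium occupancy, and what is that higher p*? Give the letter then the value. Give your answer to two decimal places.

A: p*_A = m/(m+e) = 0.662/1.4250 = 0.4646.
B: p*_B = 0.609/0.8450 = 0.7207.
B is higher at 0.7207.

B, 0.72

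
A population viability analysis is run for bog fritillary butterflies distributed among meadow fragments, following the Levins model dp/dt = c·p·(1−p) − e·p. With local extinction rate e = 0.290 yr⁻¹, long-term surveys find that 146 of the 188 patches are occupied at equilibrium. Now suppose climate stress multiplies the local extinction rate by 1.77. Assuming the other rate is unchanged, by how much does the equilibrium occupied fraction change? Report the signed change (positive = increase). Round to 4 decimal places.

-0.1720

Observed p* = 146/188 = 0.77660.
Balance c(1−p*) = e gives c = e/(1 − 0.77660) = 0.290/0.22340 = 1.29812.
New p* = 1 − e/c = 1 − 0.51330/1.29812 = 0.60458.
Δp* = 0.60458 − 0.77660 = -0.17202.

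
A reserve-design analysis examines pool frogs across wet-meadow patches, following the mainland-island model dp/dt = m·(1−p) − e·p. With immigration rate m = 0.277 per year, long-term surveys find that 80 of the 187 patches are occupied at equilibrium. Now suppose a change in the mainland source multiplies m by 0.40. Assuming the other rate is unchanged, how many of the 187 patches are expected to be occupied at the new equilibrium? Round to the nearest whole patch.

43

Observed p* = 80/187 = 0.42781.
Balance m(1−p*) = e·p* gives e = m(1−p*)/p* = 0.277×0.57219/0.42781 = 0.37048.
New p* = m/(m+e) = 0.11080/(0.11080+0.37048) = 0.23022.
Expected occupied = 187 × 0.23022 = 43.05 ≈ 43.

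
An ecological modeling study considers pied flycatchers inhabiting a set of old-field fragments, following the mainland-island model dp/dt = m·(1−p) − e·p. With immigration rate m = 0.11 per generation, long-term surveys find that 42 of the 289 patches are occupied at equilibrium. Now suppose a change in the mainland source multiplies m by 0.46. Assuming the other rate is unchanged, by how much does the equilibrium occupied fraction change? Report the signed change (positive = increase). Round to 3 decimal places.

Observed p* = 42/289 = 0.14533.
Balance m(1−p*) = e·p* gives e = m(1−p*)/p* = 0.11×0.85467/0.14533 = 0.64690.
New p* = m/(m+e) = 0.05060/(0.05060+0.64690) = 0.07254.
Δp* = 0.07254 − 0.14533 = -0.07279.

-0.073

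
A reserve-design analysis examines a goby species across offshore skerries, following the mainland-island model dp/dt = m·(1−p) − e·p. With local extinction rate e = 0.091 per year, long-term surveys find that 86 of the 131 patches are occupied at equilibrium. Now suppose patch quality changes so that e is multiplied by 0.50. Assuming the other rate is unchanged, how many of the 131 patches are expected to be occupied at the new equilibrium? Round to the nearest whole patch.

Observed p* = 86/131 = 0.65649.
Balance m(1−p*) = e·p* gives m = e·p*/(1−p*) = 0.091×0.65649/0.34351 = 0.17391.
New p* = m/(m+e) = 0.17391/(0.17391+0.04550) = 0.79263.
Expected occupied = 131 × 0.79263 = 103.83 ≈ 104.

104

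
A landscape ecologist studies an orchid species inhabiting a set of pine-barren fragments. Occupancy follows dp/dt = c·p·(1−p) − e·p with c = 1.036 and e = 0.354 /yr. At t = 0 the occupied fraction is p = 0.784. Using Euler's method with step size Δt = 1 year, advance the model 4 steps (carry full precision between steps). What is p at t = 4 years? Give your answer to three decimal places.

0.659

Update rule: p ← p + [c·p·(1−p) − e·p]·Δt with Δt = 1.
  1  |  dp/dt·Δt = -0.102096  |  p_1 = 0.681904
  2  |  dp/dt·Δt = -0.016675  |  p_2 = 0.665230
  3  |  dp/dt·Δt = -0.004775  |  p_3 = 0.660455
  4  |  dp/dt·Δt = -0.001474  |  p_4 = 0.658981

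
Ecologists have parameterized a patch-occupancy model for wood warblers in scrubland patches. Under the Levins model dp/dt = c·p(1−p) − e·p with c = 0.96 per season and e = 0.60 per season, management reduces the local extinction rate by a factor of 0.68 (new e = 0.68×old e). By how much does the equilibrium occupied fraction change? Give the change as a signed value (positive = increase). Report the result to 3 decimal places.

0.200

Before: p* = 1 − 0.60/0.96 = 0.3750.
After the change, c = 0.96, e = 0.408, so p* = 1 − 0.408/0.96 = 0.5750.
Δp* = 0.5750 − 0.3750 = +0.2000.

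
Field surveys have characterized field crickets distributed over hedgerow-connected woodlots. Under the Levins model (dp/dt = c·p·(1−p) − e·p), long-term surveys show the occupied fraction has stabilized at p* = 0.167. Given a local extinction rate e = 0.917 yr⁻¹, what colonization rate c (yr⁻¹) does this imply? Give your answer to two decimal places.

1.10

At equilibrium c(1−p*) = e, so c = e/(1−p*).
c = 0.917/(1 − 0.167) = 0.917/0.8330 = 1.1008.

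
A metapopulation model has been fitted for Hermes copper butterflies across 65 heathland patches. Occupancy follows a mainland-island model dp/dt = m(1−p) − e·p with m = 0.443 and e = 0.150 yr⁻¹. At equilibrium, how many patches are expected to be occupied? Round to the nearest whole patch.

49

p* = m/(m+e) = 0.443/0.5930 = 0.7470.
Expected occupied patches = N × p* = 65 × 0.7470 = 48.56 ≈ 49.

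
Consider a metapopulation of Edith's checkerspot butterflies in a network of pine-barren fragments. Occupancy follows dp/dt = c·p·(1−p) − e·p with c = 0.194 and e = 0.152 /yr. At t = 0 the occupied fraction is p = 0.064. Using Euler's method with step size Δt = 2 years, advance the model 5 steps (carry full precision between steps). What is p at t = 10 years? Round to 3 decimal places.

Update rule: p ← p + [c·p·(1−p) − e·p]·Δt with Δt = 2.
t = 2: p = 0.06400 + (+0.00379) = 0.06779
t = 4: p = 0.06779 + (+0.00391) = 0.07170
t = 6: p = 0.07170 + (+0.00403) = 0.07573
t = 8: p = 0.07573 + (+0.00414) = 0.07986
t = 10: p = 0.07986 + (+0.00423) = 0.08410

0.084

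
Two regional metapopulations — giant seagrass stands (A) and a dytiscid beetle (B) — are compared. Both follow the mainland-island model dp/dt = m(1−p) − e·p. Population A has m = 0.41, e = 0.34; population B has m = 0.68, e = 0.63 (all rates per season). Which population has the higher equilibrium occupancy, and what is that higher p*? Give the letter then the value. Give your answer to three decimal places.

A, 0.547

A: p*_A = m/(m+e) = 0.41/0.7500 = 0.5467.
B: p*_B = 0.68/1.3100 = 0.5191.
A is higher at 0.5467.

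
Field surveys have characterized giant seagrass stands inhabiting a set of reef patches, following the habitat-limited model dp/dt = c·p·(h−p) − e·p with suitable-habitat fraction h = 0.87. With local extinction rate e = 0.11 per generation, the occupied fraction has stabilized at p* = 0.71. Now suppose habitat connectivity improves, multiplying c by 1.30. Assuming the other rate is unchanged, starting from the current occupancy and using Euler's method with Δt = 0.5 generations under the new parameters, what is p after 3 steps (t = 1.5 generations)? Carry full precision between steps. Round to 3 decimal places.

Balance c(h−p*) = e gives c = e/(0.87 − 0.71000) = 0.11/0.16000 = 0.68750.
Starting from p₀ = 0.71000; update p ← p + (dp/dt)·Δt with the new parameters.
step 1: Δp = +0.01172, p = 0.72171
step 2: Δp = +0.00813, p = 0.72985
step 3: Δp = +0.00557, p = 0.73542

0.735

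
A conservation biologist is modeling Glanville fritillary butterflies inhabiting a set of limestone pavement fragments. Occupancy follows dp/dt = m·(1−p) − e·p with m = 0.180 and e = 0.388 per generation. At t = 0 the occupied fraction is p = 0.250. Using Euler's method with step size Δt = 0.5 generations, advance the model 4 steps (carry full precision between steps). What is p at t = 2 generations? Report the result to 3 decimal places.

Update rule: p ← p + [m·(1−p) − e·p]·Δt with Δt = 0.5.
step 1: Δp = +0.01900, p = 0.26900
step 2: Δp = +0.01360, p = 0.28260
step 3: Δp = +0.00974, p = 0.29234
step 4: Δp = +0.00697, p = 0.29932

0.299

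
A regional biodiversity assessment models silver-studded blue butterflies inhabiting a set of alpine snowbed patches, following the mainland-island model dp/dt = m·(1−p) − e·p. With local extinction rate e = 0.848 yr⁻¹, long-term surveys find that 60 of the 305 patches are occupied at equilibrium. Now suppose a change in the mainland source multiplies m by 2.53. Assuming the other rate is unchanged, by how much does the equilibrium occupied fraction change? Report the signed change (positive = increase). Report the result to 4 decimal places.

Observed p* = 60/305 = 0.19672.
Balance m(1−p*) = e·p* gives m = e·p*/(1−p*) = 0.848×0.19672/0.80328 = 0.20767.
New p* = m/(m+e) = 0.52541/(0.52541+0.84800) = 0.38256.
Δp* = 0.38256 − 0.19672 = +0.18584.

0.1858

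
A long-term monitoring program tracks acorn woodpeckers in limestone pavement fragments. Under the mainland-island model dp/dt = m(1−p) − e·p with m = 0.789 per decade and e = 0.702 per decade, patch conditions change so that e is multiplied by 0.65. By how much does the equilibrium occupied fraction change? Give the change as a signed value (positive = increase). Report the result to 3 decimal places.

0.104

Before: p* = 0.789/(0.789+0.702) = 0.5292.
After: m = 0.789, e = 0.4563; p* = 0.789/1.2453 = 0.6336.
Δp* = 0.6336 − 0.5292 = +0.1044.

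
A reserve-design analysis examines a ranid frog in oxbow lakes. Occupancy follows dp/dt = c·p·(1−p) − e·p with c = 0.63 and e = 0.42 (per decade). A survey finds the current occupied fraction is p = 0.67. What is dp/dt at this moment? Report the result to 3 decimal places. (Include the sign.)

Colonization term: c·p·(1−p) = 0.63×0.67×0.3300 = 0.13929.
Extinction term: e·p = 0.28140.
dp/dt = 0.13929 − 0.28140 = -0.14211.

-0.142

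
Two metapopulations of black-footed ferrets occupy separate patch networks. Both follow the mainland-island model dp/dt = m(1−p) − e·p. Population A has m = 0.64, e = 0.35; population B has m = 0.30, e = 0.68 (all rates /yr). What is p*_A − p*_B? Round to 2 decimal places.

A: p*_A = m/(m+e) = 0.64/0.9900 = 0.6465.
B: p*_B = 0.30/0.9800 = 0.3061.
p*_A − p*_B = 0.6465 − 0.3061 = 0.3403.

0.34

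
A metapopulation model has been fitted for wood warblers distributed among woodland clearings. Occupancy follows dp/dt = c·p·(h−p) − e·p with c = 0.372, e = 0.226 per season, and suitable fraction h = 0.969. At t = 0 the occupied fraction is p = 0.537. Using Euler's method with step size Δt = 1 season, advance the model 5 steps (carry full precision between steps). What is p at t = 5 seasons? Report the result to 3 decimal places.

Update rule: p ← p + [c·p·(h−p) − e·p]·Δt with Δt = 1.
step 1: Δp = -0.03506, p = 0.50194
step 2: Δp = -0.02623, p = 0.47571
step 3: Δp = -0.02022, p = 0.45549
step 4: Δp = -0.01593, p = 0.43956
step 5: Δp = -0.01277, p = 0.42679

0.427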